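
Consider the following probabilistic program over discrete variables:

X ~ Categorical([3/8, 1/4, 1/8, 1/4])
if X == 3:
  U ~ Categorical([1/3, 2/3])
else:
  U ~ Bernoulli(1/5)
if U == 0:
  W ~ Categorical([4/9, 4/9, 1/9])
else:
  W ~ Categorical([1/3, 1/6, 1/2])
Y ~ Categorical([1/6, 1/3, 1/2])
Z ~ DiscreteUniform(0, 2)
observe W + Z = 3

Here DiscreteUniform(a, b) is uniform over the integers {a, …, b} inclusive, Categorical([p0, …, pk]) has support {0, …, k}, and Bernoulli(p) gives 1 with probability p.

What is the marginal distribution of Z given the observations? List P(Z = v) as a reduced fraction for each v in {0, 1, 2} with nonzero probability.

Enumerate traces; 48 have nonzero weight after conditioning:
  (X=0, U=0, W=1, Y=0, Z=2) weight 1/135
  (X=0, U=0, W=1, Y=1, Z=2) weight 2/135
  (X=0, U=0, W=1, Y=2, Z=2) weight 1/45
  (X=0, U=0, W=2, Y=0, Z=1) weight 1/540
  (X=0, U=0, W=2, Y=1, Z=1) weight 1/270
  (X=0, U=0, W=2, Y=2, Z=1) weight 1/180
  (X=0, U=1, W=1, Y=0, Z=2) weight 1/1440
  (X=0, U=1, W=1, Y=1, Z=2) weight 1/720
  … 40 more
Group by Z:
  weight(Z=1) = 253/3240
  weight(Z=2) = 77/648
Total weight = 253/3240 + 77/648 = 319/1620
P(Z=1 | obs) = 253/3240 / 319/1620 = 23/58
P(Z=2 | obs) = 77/648 / 319/1620 = 35/58

P(Z=1) = 23/58, P(Z=2) = 35/58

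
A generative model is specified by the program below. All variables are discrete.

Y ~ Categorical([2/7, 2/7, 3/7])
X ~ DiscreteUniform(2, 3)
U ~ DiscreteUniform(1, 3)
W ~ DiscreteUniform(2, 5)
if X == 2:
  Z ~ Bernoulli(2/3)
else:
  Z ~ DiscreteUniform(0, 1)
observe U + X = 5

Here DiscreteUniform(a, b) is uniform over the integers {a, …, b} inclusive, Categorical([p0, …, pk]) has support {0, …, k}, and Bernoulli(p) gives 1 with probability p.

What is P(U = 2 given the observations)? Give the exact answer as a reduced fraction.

Enumerate traces; 48 have nonzero weight after conditioning:
  (Y=0, X=2, U=3, W=2, Z=0) weight 1/252
  (Y=0, X=2, U=3, W=2, Z=1) weight 1/126
  (Y=0, X=2, U=3, W=3, Z=0) weight 1/252
  (Y=0, X=2, U=3, W=3, Z=1) weight 1/126
  (Y=0, X=2, U=3, W=4, Z=0) weight 1/252
  (Y=0, X=2, U=3, W=4, Z=1) weight 1/126
  (Y=0, X=2, U=3, W=5, Z=0) weight 1/252
  (Y=0, X=2, U=3, W=5, Z=1) weight 1/126
  (Y=0, X=3, U=2, W=2, Z=0) weight 1/168
  … 39 more
Group by U:
  weight(U=2) = 1/6
  weight(U=3) = 1/6
Total weight = 1/6 + 1/6 = 1/3
P(U=2 | obs) = 1/6 / 1/3 = 1/2
P(U=3 | obs) = 1/6 / 1/3 = 1/2

P(U = 2 | obs) = 1/2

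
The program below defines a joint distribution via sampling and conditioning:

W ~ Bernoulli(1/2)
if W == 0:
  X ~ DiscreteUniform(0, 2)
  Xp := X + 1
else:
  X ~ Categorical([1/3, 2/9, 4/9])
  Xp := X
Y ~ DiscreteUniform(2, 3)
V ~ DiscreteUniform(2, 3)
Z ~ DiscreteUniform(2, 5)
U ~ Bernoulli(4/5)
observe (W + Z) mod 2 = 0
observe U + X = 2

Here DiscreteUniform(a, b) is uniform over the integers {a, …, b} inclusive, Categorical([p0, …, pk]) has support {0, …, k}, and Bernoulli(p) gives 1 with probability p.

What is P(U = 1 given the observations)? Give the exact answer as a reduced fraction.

Enumerate traces; 32 have nonzero weight after conditioning:
  (W=0, X=1, Y=2, V=2, Z=2, U=1) weight 1/120
  (W=0, X=1, Y=2, V=2, Z=4, U=1) weight 1/120
  (W=0, X=1, Y=2, V=3, Z=2, U=1) weight 1/120
  (W=0, X=1, Y=2, V=3, Z=4, U=1) weight 1/120
  (W=0, X=1, Y=3, V=2, Z=2, U=1) weight 1/120
  (W=0, X=1, Y=3, V=2, Z=4, U=1) weight 1/120
  (W=0, X=1, Y=3, V=3, Z=2, U=1) weight 1/120
  (W=0, X=1, Y=3, V=3, Z=4, U=1) weight 1/120
  (W=0, X=2, Y=2, V=2, Z=2, U=0) weight 1/480
  … 23 more
Group by U:
  weight(U=0) = 7/180
  weight(U=1) = 1/9
Total weight = 7/180 + 1/9 = 3/20
P(U=0 | obs) = 7/180 / 3/20 = 7/27
P(U=1 | obs) = 1/9 / 3/20 = 20/27

P(U = 1 | obs) = 20/27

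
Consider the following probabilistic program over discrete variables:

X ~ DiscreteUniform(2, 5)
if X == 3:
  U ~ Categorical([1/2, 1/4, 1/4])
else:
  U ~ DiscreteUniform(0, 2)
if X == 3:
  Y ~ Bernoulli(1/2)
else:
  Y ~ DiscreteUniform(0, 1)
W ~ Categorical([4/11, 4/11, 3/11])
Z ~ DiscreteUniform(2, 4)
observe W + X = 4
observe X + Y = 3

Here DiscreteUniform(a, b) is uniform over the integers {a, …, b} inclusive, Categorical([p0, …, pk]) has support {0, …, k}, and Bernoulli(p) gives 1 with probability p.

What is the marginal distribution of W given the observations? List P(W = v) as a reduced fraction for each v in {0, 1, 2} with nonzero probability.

Enumerate traces; 18 have nonzero weight after conditioning:
  (X=2, U=0, Y=1, W=2, Z=2) weight 1/264
  (X=2, U=0, Y=1, W=2, Z=3) weight 1/264
  (X=2, U=0, Y=1, W=2, Z=4) weight 1/264
  (X=2, U=1, Y=1, W=2, Z=2) weight 1/264
  (X=2, U=1, Y=1, W=2, Z=3) weight 1/264
  (X=2, U=1, Y=1, W=2, Z=4) weight 1/264
  (X=2, U=2, Y=1, W=2, Z=2) weight 1/264
  (X=2, U=2, Y=1, W=2, Z=3) weight 1/264
  (X=3, U=0, Y=0, W=1, Z=2) weight 1/132
  … 9 more
Group by W:
  weight(W=1) = 1/22
  weight(W=2) = 3/88
Total weight = 1/22 + 3/88 = 7/88
P(W=1 | obs) = 1/22 / 7/88 = 4/7
P(W=2 | obs) = 3/88 / 7/88 = 3/7

P(W=1) = 4/7, P(W=2) = 3/7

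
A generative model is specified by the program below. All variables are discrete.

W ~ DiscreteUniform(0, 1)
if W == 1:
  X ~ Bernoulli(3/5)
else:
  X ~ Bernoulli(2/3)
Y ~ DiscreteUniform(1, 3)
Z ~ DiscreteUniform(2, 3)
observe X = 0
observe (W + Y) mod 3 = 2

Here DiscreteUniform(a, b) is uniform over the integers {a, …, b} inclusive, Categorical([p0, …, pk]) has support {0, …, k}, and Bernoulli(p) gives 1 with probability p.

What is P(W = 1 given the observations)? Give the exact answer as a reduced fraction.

Enumerate traces; 4 have nonzero weight after conditioning:
  (W=0, X=0, Y=2, Z=2) weight 1/36
  (W=0, X=0, Y=2, Z=3) weight 1/36
  (W=1, X=0, Y=1, Z=2) weight 1/30
  (W=1, X=0, Y=1, Z=3) weight 1/30
Group by W:
  weight(W=0) = 1/18
  weight(W=1) = 1/15
Total weight = 1/18 + 1/15 = 11/90
P(W=0 | obs) = 1/18 / 11/90 = 5/11
P(W=1 | obs) = 1/15 / 11/90 = 6/11

P(W = 1 | obs) = 6/11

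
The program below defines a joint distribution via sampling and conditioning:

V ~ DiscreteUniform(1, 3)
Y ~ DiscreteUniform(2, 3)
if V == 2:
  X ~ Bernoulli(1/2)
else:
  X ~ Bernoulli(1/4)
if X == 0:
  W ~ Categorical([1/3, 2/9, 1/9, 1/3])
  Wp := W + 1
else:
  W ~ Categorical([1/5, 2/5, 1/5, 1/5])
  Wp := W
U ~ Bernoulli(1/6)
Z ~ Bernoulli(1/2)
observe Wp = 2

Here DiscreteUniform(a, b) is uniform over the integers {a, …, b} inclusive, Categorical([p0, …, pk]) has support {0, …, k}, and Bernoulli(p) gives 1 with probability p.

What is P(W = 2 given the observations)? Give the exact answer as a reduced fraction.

Enumerate traces; 48 have nonzero weight after conditioning:
  (V=1, Y=2, X=0, W=1, U=0, Z=0) weight 5/432
  (V=1, Y=2, X=0, W=1, U=0, Z=1) weight 5/432
  (V=1, Y=2, X=0, W=1, U=1, Z=0) weight 1/432
  (V=1, Y=2, X=0, W=1, U=1, Z=1) weight 1/432
  (V=1, Y=2, X=1, W=2, U=0, Z=0) weight 1/288
  (V=1, Y=2, X=1, W=2, U=0, Z=1) weight 1/288
  (V=1, Y=2, X=1, W=2, U=1, Z=0) weight 1/1440
  (V=1, Y=2, X=1, W=2, U=1, Z=1) weight 1/1440
  … 40 more
Group by W:
  weight(W=1) = 4/27
  weight(W=2) = 1/15
Total weight = 4/27 + 1/15 = 29/135
P(W=1 | obs) = 4/27 / 29/135 = 20/29
P(W=2 | obs) = 1/15 / 29/135 = 9/29

P(W = 2 | obs) = 9/29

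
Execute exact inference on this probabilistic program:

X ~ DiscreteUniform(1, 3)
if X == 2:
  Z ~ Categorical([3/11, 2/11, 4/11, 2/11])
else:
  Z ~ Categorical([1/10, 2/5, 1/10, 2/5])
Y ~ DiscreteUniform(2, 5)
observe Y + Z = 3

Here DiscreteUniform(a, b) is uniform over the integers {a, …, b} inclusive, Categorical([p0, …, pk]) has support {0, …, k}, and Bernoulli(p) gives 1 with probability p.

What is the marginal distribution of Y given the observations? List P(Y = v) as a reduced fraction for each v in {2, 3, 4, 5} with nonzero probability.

P(Y=2) = 27/40, P(Y=3) = 13/40

Enumerate traces; 6 have nonzero weight after conditioning:
  (X=1, Z=0, Y=3) weight 1/120
  (X=1, Z=1, Y=2) weight 1/30
  (X=2, Z=0, Y=3) weight 1/44
  (X=2, Z=1, Y=2) weight 1/66
  (X=3, Z=0, Y=3) weight 1/120
  (X=3, Z=1, Y=2) weight 1/30
Group by Y:
  weight(Y=2) = 9/110
  weight(Y=3) = 13/330
Total weight = 9/110 + 13/330 = 4/33
P(Y=2 | obs) = 9/110 / 4/33 = 27/40
P(Y=3 | obs) = 13/330 / 4/33 = 13/40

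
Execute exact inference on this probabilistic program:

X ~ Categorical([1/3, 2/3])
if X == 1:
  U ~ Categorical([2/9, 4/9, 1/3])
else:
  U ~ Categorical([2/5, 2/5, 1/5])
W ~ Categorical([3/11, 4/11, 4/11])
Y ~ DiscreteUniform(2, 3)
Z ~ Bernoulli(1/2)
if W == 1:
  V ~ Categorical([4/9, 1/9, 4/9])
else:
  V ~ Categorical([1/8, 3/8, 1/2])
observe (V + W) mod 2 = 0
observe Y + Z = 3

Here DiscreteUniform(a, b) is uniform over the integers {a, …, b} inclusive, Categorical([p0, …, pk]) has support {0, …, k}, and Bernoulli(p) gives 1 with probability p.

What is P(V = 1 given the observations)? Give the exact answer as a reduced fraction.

P(V = 1 | obs) = 32/347

Enumerate traces; 60 have nonzero weight after conditioning:
  (X=0, U=0, W=0, Y=2, Z=1, V=0) weight 1/880
  (X=0, U=0, W=0, Y=2, Z=1, V=2) weight 1/220
  (X=0, U=0, W=0, Y=3, Z=0, V=0) weight 1/880
  (X=0, U=0, W=0, Y=3, Z=0, V=2) weight 1/220
  (X=0, U=0, W=1, Y=2, Z=1, V=1) weight 2/1485
  (X=0, U=0, W=1, Y=3, Z=0, V=1) weight 2/1485
  (X=0, U=0, W=2, Y=2, Z=1, V=0) weight 1/660
  (X=0, U=0, W=2, Y=2, Z=1, V=2) weight 1/165
  … 52 more
Group by V:
  weight(V=0) = 7/176
  weight(V=1) = 2/99
  weight(V=2) = 7/44
Total weight = 7/176 + 2/99 + 7/44 = 347/1584
P(V=0 | obs) = 7/176 / 347/1584 = 63/347
P(V=1 | obs) = 2/99 / 347/1584 = 32/347
P(V=2 | obs) = 7/44 / 347/1584 = 252/347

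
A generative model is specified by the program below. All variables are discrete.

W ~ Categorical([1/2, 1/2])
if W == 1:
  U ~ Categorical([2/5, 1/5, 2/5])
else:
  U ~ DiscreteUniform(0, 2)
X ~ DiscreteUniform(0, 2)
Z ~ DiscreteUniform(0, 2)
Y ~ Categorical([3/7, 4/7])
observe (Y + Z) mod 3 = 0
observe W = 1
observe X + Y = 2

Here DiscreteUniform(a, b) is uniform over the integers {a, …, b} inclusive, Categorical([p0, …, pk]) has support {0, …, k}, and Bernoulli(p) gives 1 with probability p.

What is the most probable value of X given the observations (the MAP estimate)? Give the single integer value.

Enumerate traces; 6 have nonzero weight after conditioning:
  (W=1, U=0, X=1, Z=2, Y=1) weight 4/315
  (W=1, U=0, X=2, Z=0, Y=0) weight 1/105
  (W=1, U=1, X=1, Z=2, Y=1) weight 2/315
  (W=1, U=1, X=2, Z=0, Y=0) weight 1/210
  (W=1, U=2, X=1, Z=2, Y=1) weight 4/315
  (W=1, U=2, X=2, Z=0, Y=0) weight 1/105
Group by X:
  weight(X=1) = 2/63
  weight(X=2) = 1/42
Total weight = 2/63 + 1/42 = 1/18
P(X=1 | obs) = 2/63 / 1/18 = 4/7
P(X=2 | obs) = 1/42 / 1/18 = 3/7
argmax = 1

argmax_v P(X = v | obs) = 1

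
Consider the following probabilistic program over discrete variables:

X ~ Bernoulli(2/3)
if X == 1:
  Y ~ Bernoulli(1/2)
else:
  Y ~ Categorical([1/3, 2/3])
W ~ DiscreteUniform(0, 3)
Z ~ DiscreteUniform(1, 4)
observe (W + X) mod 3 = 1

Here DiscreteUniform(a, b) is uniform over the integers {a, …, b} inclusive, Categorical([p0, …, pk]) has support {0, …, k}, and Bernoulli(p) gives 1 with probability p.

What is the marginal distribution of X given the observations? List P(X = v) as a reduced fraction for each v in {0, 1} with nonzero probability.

P(X=0) = 1/5, P(X=1) = 4/5

Enumerate traces; 24 have nonzero weight after conditioning:
  (X=0, Y=0, W=1, Z=1) weight 1/144
  (X=0, Y=0, W=1, Z=2) weight 1/144
  (X=0, Y=0, W=1, Z=3) weight 1/144
  (X=0, Y=0, W=1, Z=4) weight 1/144
  (X=0, Y=1, W=1, Z=1) weight 1/72
  (X=0, Y=1, W=1, Z=2) weight 1/72
  (X=0, Y=1, W=1, Z=3) weight 1/72
  (X=0, Y=1, W=1, Z=4) weight 1/72
  (X=1, Y=0, W=0, Z=1) weight 1/48
  … 15 more
Group by X:
  weight(X=0) = 1/12
  weight(X=1) = 1/3
Total weight = 1/12 + 1/3 = 5/12
P(X=0 | obs) = 1/12 / 5/12 = 1/5
P(X=1 | obs) = 1/3 / 5/12 = 4/5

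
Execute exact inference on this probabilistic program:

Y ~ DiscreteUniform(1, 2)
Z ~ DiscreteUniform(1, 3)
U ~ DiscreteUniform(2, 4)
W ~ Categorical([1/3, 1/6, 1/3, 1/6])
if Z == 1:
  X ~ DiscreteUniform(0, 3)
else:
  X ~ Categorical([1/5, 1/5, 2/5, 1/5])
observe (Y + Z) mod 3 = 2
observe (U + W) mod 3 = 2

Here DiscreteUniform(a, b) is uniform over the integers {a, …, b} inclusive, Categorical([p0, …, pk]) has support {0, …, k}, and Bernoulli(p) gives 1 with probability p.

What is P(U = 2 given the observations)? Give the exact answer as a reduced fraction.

P(U = 2 | obs) = 1/2

Enumerate traces; 32 have nonzero weight after conditioning:
  (Y=1, Z=1, U=2, W=0, X=0) weight 1/216
  (Y=1, Z=1, U=2, W=0, X=1) weight 1/216
  (Y=1, Z=1, U=2, W=0, X=2) weight 1/216
  (Y=1, Z=1, U=2, W=0, X=3) weight 1/216
  (Y=1, Z=1, U=2, W=3, X=0) weight 1/432
  (Y=1, Z=1, U=2, W=3, X=1) weight 1/432
  (Y=1, Z=1, U=2, W=3, X=2) weight 1/432
  (Y=1, Z=1, U=2, W=3, X=3) weight 1/432
  (Y=1, Z=1, U=3, W=2, X=0) weight 1/216
  (Y=1, Z=1, U=4, W=1, X=0) weight 1/432
  … 22 more
Group by U:
  weight(U=2) = 1/18
  weight(U=3) = 1/27
  weight(U=4) = 1/54
Total weight = 1/18 + 1/27 + 1/54 = 1/9
P(U=2 | obs) = 1/18 / 1/9 = 1/2
P(U=3 | obs) = 1/27 / 1/9 = 1/3
P(U=4 | obs) = 1/54 / 1/9 = 1/6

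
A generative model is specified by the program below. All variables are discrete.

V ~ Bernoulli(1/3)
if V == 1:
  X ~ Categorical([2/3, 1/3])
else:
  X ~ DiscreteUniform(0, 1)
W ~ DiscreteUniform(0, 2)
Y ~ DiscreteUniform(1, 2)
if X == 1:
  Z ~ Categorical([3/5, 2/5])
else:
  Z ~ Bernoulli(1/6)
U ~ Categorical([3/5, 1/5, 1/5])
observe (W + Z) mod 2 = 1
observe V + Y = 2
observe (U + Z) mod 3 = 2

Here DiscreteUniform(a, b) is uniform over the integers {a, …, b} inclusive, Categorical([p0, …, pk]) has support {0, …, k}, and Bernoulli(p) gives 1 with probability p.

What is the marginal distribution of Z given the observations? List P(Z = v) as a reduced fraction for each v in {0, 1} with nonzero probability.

Enumerate traces; 12 have nonzero weight after conditioning:
  (V=0, X=0, W=0, Y=2, Z=1, U=1) weight 1/540
  (V=0, X=0, W=1, Y=2, Z=0, U=2) weight 1/108
  (V=0, X=0, W=2, Y=2, Z=1, U=1) weight 1/540
  (V=0, X=1, W=0, Y=2, Z=1, U=1) weight 1/225
  (V=0, X=1, W=1, Y=2, Z=0, U=2) weight 1/150
  (V=0, X=1, W=2, Y=2, Z=1, U=1) weight 1/225
  (V=1, X=0, W=0, Y=1, Z=1, U=1) weight 1/810
  (V=1, X=0, W=1, Y=1, Z=0, U=2) weight 1/162
  … 4 more
Group by Z:
  weight(Z=0) = 197/8100
  weight(Z=1) = 73/4050
Total weight = 197/8100 + 73/4050 = 343/8100
P(Z=0 | obs) = 197/8100 / 343/8100 = 197/343
P(Z=1 | obs) = 73/4050 / 343/8100 = 146/343

P(Z=0) = 197/343, P(Z=1) = 146/343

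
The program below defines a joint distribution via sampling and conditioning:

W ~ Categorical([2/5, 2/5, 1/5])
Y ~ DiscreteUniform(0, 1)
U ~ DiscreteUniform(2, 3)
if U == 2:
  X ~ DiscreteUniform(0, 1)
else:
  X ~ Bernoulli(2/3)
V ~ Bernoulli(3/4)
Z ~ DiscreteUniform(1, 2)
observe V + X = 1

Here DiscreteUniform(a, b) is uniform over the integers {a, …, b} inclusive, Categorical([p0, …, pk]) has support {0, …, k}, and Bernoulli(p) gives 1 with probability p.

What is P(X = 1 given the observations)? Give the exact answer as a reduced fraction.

Enumerate traces; 48 have nonzero weight after conditioning:
  (W=0, Y=0, U=2, X=0, V=1, Z=1) weight 3/160
  (W=0, Y=0, U=2, X=0, V=1, Z=2) weight 3/160
  (W=0, Y=0, U=2, X=1, V=0, Z=1) weight 1/160
  (W=0, Y=0, U=2, X=1, V=0, Z=2) weight 1/160
  (W=0, Y=0, U=3, X=0, V=1, Z=1) weight 1/80
  (W=0, Y=0, U=3, X=0, V=1, Z=2) weight 1/80
  (W=0, Y=0, U=3, X=1, V=0, Z=1) weight 1/120
  (W=0, Y=0, U=3, X=1, V=0, Z=2) weight 1/120
  … 40 more
Group by X:
  weight(X=0) = 5/16
  weight(X=1) = 7/48
Total weight = 5/16 + 7/48 = 11/24
P(X=0 | obs) = 5/16 / 11/24 = 15/22
P(X=1 | obs) = 7/48 / 11/24 = 7/22

P(X = 1 | obs) = 7/22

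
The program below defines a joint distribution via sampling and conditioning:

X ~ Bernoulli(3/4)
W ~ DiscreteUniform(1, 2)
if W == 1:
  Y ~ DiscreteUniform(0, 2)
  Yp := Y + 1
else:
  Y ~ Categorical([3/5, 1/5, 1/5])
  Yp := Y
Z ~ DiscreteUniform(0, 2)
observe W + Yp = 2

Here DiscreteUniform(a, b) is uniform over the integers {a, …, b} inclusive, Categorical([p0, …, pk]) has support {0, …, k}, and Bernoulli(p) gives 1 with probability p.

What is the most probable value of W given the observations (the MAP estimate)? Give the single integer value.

argmax_v P(W = v | obs) = 2

Enumerate traces; 12 have nonzero weight after conditioning:
  (X=0, W=1, Y=0, Z=0) weight 1/72
  (X=0, W=1, Y=0, Z=1) weight 1/72
  (X=0, W=1, Y=0, Z=2) weight 1/72
  (X=0, W=2, Y=0, Z=0) weight 1/40
  (X=0, W=2, Y=0, Z=1) weight 1/40
  (X=0, W=2, Y=0, Z=2) weight 1/40
  (X=1, W=1, Y=0, Z=0) weight 1/24
  (X=1, W=1, Y=0, Z=1) weight 1/24
  … 4 more
Group by W:
  weight(W=1) = 1/6
  weight(W=2) = 3/10
Total weight = 1/6 + 3/10 = 7/15
P(W=1 | obs) = 1/6 / 7/15 = 5/14
P(W=2 | obs) = 3/10 / 7/15 = 9/14
argmax = 2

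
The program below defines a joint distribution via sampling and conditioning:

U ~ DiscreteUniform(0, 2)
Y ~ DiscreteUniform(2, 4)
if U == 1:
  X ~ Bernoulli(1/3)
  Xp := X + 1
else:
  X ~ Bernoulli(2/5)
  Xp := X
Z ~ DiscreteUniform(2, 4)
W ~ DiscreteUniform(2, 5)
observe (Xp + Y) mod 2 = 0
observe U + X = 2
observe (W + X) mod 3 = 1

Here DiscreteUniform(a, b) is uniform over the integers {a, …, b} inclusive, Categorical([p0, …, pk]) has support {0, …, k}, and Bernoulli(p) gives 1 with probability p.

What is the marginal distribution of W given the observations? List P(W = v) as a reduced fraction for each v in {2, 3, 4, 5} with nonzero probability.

P(W=3) = 5/14, P(W=4) = 9/14

Enumerate traces; 12 have nonzero weight after conditioning:
  (U=1, Y=2, X=1, Z=2, W=3) weight 1/324
  (U=1, Y=2, X=1, Z=3, W=3) weight 1/324
  (U=1, Y=2, X=1, Z=4, W=3) weight 1/324
  (U=1, Y=4, X=1, Z=2, W=3) weight 1/324
  (U=1, Y=4, X=1, Z=3, W=3) weight 1/324
  (U=1, Y=4, X=1, Z=4, W=3) weight 1/324
  (U=2, Y=2, X=0, Z=2, W=4) weight 1/180
  (U=2, Y=2, X=0, Z=3, W=4) weight 1/180
  … 4 more
Group by W:
  weight(W=3) = 1/54
  weight(W=4) = 1/30
Total weight = 1/54 + 1/30 = 7/135
P(W=3 | obs) = 1/54 / 7/135 = 5/14
P(W=4 | obs) = 1/30 / 7/135 = 9/14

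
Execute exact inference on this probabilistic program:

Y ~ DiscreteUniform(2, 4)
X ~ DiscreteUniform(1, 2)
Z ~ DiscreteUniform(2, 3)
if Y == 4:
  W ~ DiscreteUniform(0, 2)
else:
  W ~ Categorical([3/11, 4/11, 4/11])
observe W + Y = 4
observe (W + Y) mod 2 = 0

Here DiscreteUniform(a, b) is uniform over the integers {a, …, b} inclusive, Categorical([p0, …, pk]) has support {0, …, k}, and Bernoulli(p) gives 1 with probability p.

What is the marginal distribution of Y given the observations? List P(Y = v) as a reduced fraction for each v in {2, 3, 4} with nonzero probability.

Enumerate traces; 12 have nonzero weight after conditioning:
  (Y=2, X=1, Z=2, W=2) weight 1/33
  (Y=2, X=1, Z=3, W=2) weight 1/33
  (Y=2, X=2, Z=2, W=2) weight 1/33
  (Y=2, X=2, Z=3, W=2) weight 1/33
  (Y=3, X=1, Z=2, W=1) weight 1/33
  (Y=3, X=1, Z=3, W=1) weight 1/33
  (Y=3, X=2, Z=2, W=1) weight 1/33
  (Y=3, X=2, Z=3, W=1) weight 1/33
  (Y=4, X=1, Z=2, W=0) weight 1/36
  … 3 more
Group by Y:
  weight(Y=2) = 4/33
  weight(Y=3) = 4/33
  weight(Y=4) = 1/9
Total weight = 4/33 + 4/33 + 1/9 = 35/99
P(Y=2 | obs) = 4/33 / 35/99 = 12/35
P(Y=3 | obs) = 4/33 / 35/99 = 12/35
P(Y=4 | obs) = 1/9 / 35/99 = 11/35

P(Y=2) = 12/35, P(Y=3) = 12/35, P(Y=4) = 11/35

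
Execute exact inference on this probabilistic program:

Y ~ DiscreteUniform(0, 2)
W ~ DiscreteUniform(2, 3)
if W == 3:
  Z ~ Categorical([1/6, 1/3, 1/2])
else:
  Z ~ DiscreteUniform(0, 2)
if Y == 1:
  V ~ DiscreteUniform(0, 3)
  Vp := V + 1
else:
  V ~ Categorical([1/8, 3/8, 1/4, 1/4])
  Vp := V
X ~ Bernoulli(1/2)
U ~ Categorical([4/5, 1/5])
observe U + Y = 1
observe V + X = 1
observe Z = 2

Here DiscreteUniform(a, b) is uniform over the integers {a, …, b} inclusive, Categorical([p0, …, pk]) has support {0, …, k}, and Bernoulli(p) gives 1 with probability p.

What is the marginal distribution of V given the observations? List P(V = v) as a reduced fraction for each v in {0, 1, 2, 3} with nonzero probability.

P(V=0) = 9/20, P(V=1) = 11/20

Enumerate traces; 8 have nonzero weight after conditioning:
  (Y=0, W=2, Z=2, V=0, X=1, U=1) weight 1/1440
  (Y=0, W=2, Z=2, V=1, X=0, U=1) weight 1/480
  (Y=0, W=3, Z=2, V=0, X=1, U=1) weight 1/960
  (Y=0, W=3, Z=2, V=1, X=0, U=1) weight 1/320
  (Y=1, W=2, Z=2, V=0, X=1, U=0) weight 1/180
  (Y=1, W=2, Z=2, V=1, X=0, U=0) weight 1/180
  (Y=1, W=3, Z=2, V=0, X=1, U=0) weight 1/120
  (Y=1, W=3, Z=2, V=1, X=0, U=0) weight 1/120
Group by V:
  weight(V=0) = 1/64
  weight(V=1) = 11/576
Total weight = 1/64 + 11/576 = 5/144
P(V=0 | obs) = 1/64 / 5/144 = 9/20
P(V=1 | obs) = 11/576 / 5/144 = 11/20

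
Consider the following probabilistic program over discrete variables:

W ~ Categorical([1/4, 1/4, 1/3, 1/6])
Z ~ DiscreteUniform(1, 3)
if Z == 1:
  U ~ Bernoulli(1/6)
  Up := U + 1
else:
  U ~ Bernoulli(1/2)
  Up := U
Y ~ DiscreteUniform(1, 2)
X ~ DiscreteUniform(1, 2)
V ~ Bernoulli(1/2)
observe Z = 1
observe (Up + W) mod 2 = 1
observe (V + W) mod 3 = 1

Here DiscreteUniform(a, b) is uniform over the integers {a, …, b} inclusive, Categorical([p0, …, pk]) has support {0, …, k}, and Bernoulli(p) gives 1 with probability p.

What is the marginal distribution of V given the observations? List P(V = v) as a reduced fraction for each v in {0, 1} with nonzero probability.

P(V=0) = 3/20, P(V=1) = 17/20

Enumerate traces; 12 have nonzero weight after conditioning:
  (W=0, Z=1, U=0, Y=1, X=1, V=1) weight 5/576
  (W=0, Z=1, U=0, Y=1, X=2, V=1) weight 5/576
  (W=0, Z=1, U=0, Y=2, X=1, V=1) weight 5/576
  (W=0, Z=1, U=0, Y=2, X=2, V=1) weight 5/576
  (W=1, Z=1, U=1, Y=1, X=1, V=0) weight 1/576
  (W=1, Z=1, U=1, Y=1, X=2, V=0) weight 1/576
  (W=1, Z=1, U=1, Y=2, X=1, V=0) weight 1/576
  (W=1, Z=1, U=1, Y=2, X=2, V=0) weight 1/576
  … 4 more
Group by V:
  weight(V=0) = 1/144
  weight(V=1) = 17/432
Total weight = 1/144 + 17/432 = 5/108
P(V=0 | obs) = 1/144 / 5/108 = 3/20
P(V=1 | obs) = 17/432 / 5/108 = 17/20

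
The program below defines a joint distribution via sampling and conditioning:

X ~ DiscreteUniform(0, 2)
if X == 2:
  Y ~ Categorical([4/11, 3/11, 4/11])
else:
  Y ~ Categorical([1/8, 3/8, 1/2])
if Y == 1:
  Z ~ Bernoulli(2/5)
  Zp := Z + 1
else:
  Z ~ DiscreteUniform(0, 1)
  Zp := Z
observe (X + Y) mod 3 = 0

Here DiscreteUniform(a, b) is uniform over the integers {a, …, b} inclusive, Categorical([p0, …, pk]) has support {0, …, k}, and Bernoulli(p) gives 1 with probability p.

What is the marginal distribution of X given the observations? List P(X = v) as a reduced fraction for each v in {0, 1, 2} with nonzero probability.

P(X=0) = 11/79, P(X=1) = 44/79, P(X=2) = 24/79

Enumerate traces; 6 have nonzero weight after conditioning:
  (X=0, Y=0, Z=0) weight 1/48
  (X=0, Y=0, Z=1) weight 1/48
  (X=1, Y=2, Z=0) weight 1/12
  (X=1, Y=2, Z=1) weight 1/12
  (X=2, Y=1, Z=0) weight 3/55
  (X=2, Y=1, Z=1) weight 2/55
Group by X:
  weight(X=0) = 1/24
  weight(X=1) = 1/6
  weight(X=2) = 1/11
Total weight = 1/24 + 1/6 + 1/11 = 79/264
P(X=0 | obs) = 1/24 / 79/264 = 11/79
P(X=1 | obs) = 1/6 / 79/264 = 44/79
P(X=2 | obs) = 1/11 / 79/264 = 24/79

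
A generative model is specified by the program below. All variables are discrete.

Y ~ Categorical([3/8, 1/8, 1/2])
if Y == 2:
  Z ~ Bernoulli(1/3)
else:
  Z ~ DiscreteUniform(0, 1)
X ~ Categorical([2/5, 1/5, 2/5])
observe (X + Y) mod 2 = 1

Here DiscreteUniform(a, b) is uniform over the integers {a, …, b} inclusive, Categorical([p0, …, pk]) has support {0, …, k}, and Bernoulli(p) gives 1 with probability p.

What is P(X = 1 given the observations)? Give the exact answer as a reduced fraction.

Enumerate traces; 8 have nonzero weight after conditioning:
  (Y=0, Z=0, X=1) weight 3/80
  (Y=0, Z=1, X=1) weight 3/80
  (Y=1, Z=0, X=0) weight 1/40
  (Y=1, Z=0, X=2) weight 1/40
  (Y=1, Z=1, X=0) weight 1/40
  (Y=1, Z=1, X=2) weight 1/40
  (Y=2, Z=0, X=1) weight 1/15
  (Y=2, Z=1, X=1) weight 1/30
Group by X:
  weight(X=0) = 1/20
  weight(X=1) = 7/40
  weight(X=2) = 1/20
Total weight = 1/20 + 7/40 + 1/20 = 11/40
P(X=0 | obs) = 1/20 / 11/40 = 2/11
P(X=1 | obs) = 7/40 / 11/40 = 7/11
P(X=2 | obs) = 1/20 / 11/40 = 2/11

P(X = 1 | obs) = 7/11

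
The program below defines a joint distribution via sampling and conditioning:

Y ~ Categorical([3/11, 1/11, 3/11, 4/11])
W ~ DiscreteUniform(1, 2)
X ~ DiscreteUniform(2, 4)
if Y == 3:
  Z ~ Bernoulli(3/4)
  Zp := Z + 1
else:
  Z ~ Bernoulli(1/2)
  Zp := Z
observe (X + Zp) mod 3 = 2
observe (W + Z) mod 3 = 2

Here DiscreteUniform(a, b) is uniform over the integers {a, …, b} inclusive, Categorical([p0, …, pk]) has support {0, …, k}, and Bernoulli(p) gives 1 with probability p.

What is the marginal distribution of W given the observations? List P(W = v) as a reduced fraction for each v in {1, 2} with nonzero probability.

Enumerate traces; 8 have nonzero weight after conditioning:
  (Y=0, W=1, X=4, Z=1) weight 1/44
  (Y=0, W=2, X=2, Z=0) weight 1/44
  (Y=1, W=1, X=4, Z=1) weight 1/132
  (Y=1, W=2, X=2, Z=0) weight 1/132
  (Y=2, W=1, X=4, Z=1) weight 1/44
  (Y=2, W=2, X=2, Z=0) weight 1/44
  (Y=3, W=1, X=3, Z=1) weight 1/22
  (Y=3, W=2, X=4, Z=0) weight 1/66
Group by W:
  weight(W=1) = 13/132
  weight(W=2) = 3/44
Total weight = 13/132 + 3/44 = 1/6
P(W=1 | obs) = 13/132 / 1/6 = 13/22
P(W=2 | obs) = 3/44 / 1/6 = 9/22

P(W=1) = 13/22, P(W=2) = 9/22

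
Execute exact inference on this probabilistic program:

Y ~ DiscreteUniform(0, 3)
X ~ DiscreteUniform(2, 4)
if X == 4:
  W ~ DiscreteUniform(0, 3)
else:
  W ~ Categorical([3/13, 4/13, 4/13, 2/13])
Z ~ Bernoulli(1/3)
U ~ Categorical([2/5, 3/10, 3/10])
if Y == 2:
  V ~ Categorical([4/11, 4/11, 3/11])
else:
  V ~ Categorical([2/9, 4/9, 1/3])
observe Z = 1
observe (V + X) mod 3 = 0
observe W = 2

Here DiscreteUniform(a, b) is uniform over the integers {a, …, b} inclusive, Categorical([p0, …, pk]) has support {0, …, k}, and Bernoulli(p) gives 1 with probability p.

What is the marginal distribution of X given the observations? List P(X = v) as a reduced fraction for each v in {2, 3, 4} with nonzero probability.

Enumerate traces; 36 have nonzero weight after conditioning:
  (Y=0, X=2, W=2, Z=1, U=0, V=1) weight 8/5265
  (Y=0, X=2, W=2, Z=1, U=1, V=1) weight 2/1755
  (Y=0, X=2, W=2, Z=1, U=2, V=1) weight 2/1755
  (Y=0, X=3, W=2, Z=1, U=0, V=0) weight 4/5265
  (Y=0, X=3, W=2, Z=1, U=1, V=0) weight 1/1755
  (Y=0, X=3, W=2, Z=1, U=2, V=0) weight 1/1755
  (Y=0, X=4, W=2, Z=1, U=0, V=2) weight 1/1080
  (Y=0, X=4, W=2, Z=1, U=1, V=2) weight 1/1440
  … 28 more
Group by X:
  weight(X=2) = 56/3861
  weight(X=3) = 34/3861
  weight(X=4) = 7/792
Total weight = 56/3861 + 34/3861 + 7/792 = 331/10296
P(X=2 | obs) = 56/3861 / 331/10296 = 448/993
P(X=3 | obs) = 34/3861 / 331/10296 = 272/993
P(X=4 | obs) = 7/792 / 331/10296 = 91/331

P(X=2) = 448/993, P(X=3) = 272/993, P(X=4) = 91/331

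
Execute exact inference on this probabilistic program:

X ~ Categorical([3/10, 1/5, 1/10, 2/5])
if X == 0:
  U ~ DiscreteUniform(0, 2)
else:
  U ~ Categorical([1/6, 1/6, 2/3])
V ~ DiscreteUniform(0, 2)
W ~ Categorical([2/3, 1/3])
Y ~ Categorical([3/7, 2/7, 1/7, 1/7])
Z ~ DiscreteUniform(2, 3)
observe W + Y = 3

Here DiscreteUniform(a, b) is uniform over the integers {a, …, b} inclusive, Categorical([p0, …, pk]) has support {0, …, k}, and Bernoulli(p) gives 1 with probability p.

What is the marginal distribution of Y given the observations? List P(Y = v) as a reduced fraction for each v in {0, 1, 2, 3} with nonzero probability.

P(Y=2) = 1/3, P(Y=3) = 2/3

Enumerate traces; 144 have nonzero weight after conditioning:
  (X=0, U=0, V=0, W=0, Y=3, Z=2) weight 1/630
  (X=0, U=0, V=0, W=0, Y=3, Z=3) weight 1/630
  (X=0, U=0, V=0, W=1, Y=2, Z=2) weight 1/1260
  (X=0, U=0, V=0, W=1, Y=2, Z=3) weight 1/1260
  (X=0, U=0, V=1, W=0, Y=3, Z=2) weight 1/630
  (X=0, U=0, V=1, W=0, Y=3, Z=3) weight 1/630
  (X=0, U=0, V=1, W=1, Y=2, Z=2) weight 1/1260
  (X=0, U=0, V=1, W=1, Y=2, Z=3) weight 1/1260
  … 136 more
Group by Y:
  weight(Y=2) = 1/21
  weight(Y=3) = 2/21
Total weight = 1/21 + 2/21 = 1/7
P(Y=2 | obs) = 1/21 / 1/7 = 1/3
P(Y=3 | obs) = 2/21 / 1/7 = 2/3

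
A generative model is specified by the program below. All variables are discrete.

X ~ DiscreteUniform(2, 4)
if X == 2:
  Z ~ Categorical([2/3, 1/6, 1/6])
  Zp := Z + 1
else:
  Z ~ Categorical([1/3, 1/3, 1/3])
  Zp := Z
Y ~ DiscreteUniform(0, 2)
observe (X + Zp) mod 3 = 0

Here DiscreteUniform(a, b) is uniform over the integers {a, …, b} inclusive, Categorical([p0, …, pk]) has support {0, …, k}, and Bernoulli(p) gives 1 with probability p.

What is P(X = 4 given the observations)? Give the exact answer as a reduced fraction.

Enumerate traces; 9 have nonzero weight after conditioning:
  (X=2, Z=0, Y=0) weight 2/27
  (X=2, Z=0, Y=1) weight 2/27
  (X=2, Z=0, Y=2) weight 2/27
  (X=3, Z=0, Y=0) weight 1/27
  (X=3, Z=0, Y=1) weight 1/27
  (X=3, Z=0, Y=2) weight 1/27
  (X=4, Z=2, Y=0) weight 1/27
  (X=4, Z=2, Y=1) weight 1/27
  … 1 more
Group by X:
  weight(X=2) = 2/9
  weight(X=3) = 1/9
  weight(X=4) = 1/9
Total weight = 2/9 + 1/9 + 1/9 = 4/9
P(X=2 | obs) = 2/9 / 4/9 = 1/2
P(X=3 | obs) = 1/9 / 4/9 = 1/4
P(X=4 | obs) = 1/9 / 4/9 = 1/4

P(X = 4 | obs) = 1/4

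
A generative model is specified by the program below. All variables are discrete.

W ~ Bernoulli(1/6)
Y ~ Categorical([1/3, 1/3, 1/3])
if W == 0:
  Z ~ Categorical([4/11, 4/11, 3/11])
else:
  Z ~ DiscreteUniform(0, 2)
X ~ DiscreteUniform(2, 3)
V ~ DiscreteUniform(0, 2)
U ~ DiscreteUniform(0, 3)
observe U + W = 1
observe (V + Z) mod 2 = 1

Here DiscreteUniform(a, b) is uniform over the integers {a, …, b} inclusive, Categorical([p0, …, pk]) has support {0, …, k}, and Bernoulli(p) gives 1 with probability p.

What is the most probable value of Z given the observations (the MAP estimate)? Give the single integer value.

argmax_v P(Z = v | obs) = 1

Enumerate traces; 48 have nonzero weight after conditioning:
  (W=0, Y=0, Z=0, X=2, V=1, U=1) weight 5/1188
  (W=0, Y=0, Z=0, X=3, V=1, U=1) weight 5/1188
  (W=0, Y=0, Z=1, X=2, V=0, U=1) weight 5/1188
  (W=0, Y=0, Z=1, X=2, V=2, U=1) weight 5/1188
  (W=0, Y=0, Z=1, X=3, V=0, U=1) weight 5/1188
  (W=0, Y=0, Z=1, X=3, V=2, U=1) weight 5/1188
  (W=0, Y=0, Z=2, X=2, V=1, U=1) weight 5/1584
  (W=0, Y=0, Z=2, X=3, V=1, U=1) weight 5/1584
  … 40 more
Group by Z:
  weight(Z=0) = 71/2376
  weight(Z=1) = 71/1188
  weight(Z=2) = 7/297
Total weight = 71/2376 + 71/1188 + 7/297 = 269/2376
P(Z=0 | obs) = 71/2376 / 269/2376 = 71/269
P(Z=1 | obs) = 71/1188 / 269/2376 = 142/269
P(Z=2 | obs) = 7/297 / 269/2376 = 56/269
argmax = 1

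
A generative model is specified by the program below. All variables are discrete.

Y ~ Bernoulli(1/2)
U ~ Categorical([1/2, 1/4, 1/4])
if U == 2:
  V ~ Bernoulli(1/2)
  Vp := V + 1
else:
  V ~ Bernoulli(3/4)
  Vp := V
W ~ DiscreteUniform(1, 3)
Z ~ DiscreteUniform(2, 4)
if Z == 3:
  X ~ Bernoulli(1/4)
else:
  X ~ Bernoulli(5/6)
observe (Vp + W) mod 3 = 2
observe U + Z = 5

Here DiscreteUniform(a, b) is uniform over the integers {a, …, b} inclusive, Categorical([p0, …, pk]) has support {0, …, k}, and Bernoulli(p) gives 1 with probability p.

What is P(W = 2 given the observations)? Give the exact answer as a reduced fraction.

Enumerate traces; 16 have nonzero weight after conditioning:
  (Y=0, U=1, V=0, W=2, Z=4, X=0) weight 1/1728
  (Y=0, U=1, V=0, W=2, Z=4, X=1) weight 5/1728
  (Y=0, U=1, V=1, W=1, Z=4, X=0) weight 1/576
  (Y=0, U=1, V=1, W=1, Z=4, X=1) weight 5/576
  (Y=0, U=2, V=0, W=1, Z=3, X=0) weight 1/192
  (Y=0, U=2, V=0, W=1, Z=3, X=1) weight 1/576
  (Y=0, U=2, V=1, W=3, Z=3, X=0) weight 1/192
  (Y=0, U=2, V=1, W=3, Z=3, X=1) weight 1/576
  … 8 more
Group by W:
  weight(W=1) = 5/144
  weight(W=2) = 1/144
  weight(W=3) = 1/72
Total weight = 5/144 + 1/144 + 1/72 = 1/18
P(W=1 | obs) = 5/144 / 1/18 = 5/8
P(W=2 | obs) = 1/144 / 1/18 = 1/8
P(W=3 | obs) = 1/72 / 1/18 = 1/4

P(W = 2 | obs) = 1/8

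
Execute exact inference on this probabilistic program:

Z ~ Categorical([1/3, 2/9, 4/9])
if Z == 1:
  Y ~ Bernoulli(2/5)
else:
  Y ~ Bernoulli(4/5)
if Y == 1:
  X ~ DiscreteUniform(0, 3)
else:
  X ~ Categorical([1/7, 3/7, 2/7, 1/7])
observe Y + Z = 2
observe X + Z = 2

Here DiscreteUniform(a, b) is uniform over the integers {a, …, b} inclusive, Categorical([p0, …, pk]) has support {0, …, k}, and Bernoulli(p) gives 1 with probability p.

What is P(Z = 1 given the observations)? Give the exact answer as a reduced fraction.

P(Z = 1 | obs) = 7/11

Enumerate traces; 2 have nonzero weight after conditioning:
  (Z=1, Y=1, X=1) weight 1/45
  (Z=2, Y=0, X=0) weight 4/315
Group by Z:
  weight(Z=1) = 1/45
  weight(Z=2) = 4/315
Total weight = 1/45 + 4/315 = 11/315
P(Z=1 | obs) = 1/45 / 11/315 = 7/11
P(Z=2 | obs) = 4/315 / 11/315 = 4/11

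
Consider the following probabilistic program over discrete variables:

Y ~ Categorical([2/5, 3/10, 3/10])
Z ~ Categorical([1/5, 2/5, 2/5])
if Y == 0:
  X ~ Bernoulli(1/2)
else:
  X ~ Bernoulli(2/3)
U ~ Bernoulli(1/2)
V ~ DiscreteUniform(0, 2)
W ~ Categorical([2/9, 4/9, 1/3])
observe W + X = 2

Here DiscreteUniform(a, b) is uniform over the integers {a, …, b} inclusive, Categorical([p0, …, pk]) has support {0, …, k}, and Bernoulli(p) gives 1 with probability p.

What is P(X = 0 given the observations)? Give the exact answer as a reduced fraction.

Enumerate traces; 108 have nonzero weight after conditioning:
  (Y=0, Z=0, X=0, U=0, V=0, W=2) weight 1/450
  (Y=0, Z=0, X=0, U=0, V=1, W=2) weight 1/450
  (Y=0, Z=0, X=0, U=0, V=2, W=2) weight 1/450
  (Y=0, Z=0, X=0, U=1, V=0, W=2) weight 1/450
  (Y=0, Z=0, X=0, U=1, V=1, W=2) weight 1/450
  (Y=0, Z=0, X=0, U=1, V=2, W=2) weight 1/450
  (Y=0, Z=0, X=1, U=0, V=0, W=1) weight 2/675
  (Y=0, Z=0, X=1, U=0, V=1, W=1) weight 2/675
  … 100 more
Group by X:
  weight(X=0) = 2/15
  weight(X=1) = 4/15
Total weight = 2/15 + 4/15 = 2/5
P(X=0 | obs) = 2/15 / 2/5 = 1/3
P(X=1 | obs) = 4/15 / 2/5 = 2/3

P(X = 0 | obs) = 1/3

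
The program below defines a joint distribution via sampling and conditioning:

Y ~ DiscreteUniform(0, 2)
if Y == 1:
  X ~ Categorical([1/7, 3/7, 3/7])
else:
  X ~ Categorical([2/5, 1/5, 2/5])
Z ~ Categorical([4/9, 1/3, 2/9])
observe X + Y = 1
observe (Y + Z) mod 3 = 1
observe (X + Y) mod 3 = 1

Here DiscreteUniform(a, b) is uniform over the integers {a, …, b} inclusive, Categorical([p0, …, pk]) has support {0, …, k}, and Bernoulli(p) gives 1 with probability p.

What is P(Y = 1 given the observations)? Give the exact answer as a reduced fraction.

Enumerate traces; 2 have nonzero weight after conditioning:
  (Y=0, X=1, Z=1) weight 1/45
  (Y=1, X=0, Z=0) weight 4/189
Group by Y:
  weight(Y=0) = 1/45
  weight(Y=1) = 4/189
Total weight = 1/45 + 4/189 = 41/945
P(Y=0 | obs) = 1/45 / 41/945 = 21/41
P(Y=1 | obs) = 4/189 / 41/945 = 20/41

P(Y = 1 | obs) = 20/41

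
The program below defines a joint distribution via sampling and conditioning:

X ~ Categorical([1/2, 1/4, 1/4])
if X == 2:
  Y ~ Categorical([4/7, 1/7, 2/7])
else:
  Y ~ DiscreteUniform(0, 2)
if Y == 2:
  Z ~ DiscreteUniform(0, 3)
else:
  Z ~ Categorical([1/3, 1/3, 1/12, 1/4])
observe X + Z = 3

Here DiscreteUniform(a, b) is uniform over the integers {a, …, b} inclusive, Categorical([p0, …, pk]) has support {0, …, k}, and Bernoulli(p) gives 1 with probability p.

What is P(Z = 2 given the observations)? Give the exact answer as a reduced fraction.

P(Z = 2 | obs) = 35/239

Enumerate traces; 9 have nonzero weight after conditioning:
  (X=0, Y=0, Z=3) weight 1/24
  (X=0, Y=1, Z=3) weight 1/24
  (X=0, Y=2, Z=3) weight 1/24
  (X=1, Y=0, Z=2) weight 1/144
  (X=1, Y=1, Z=2) weight 1/144
  (X=1, Y=2, Z=2) weight 1/48
  (X=2, Y=0, Z=1) weight 1/21
  (X=2, Y=1, Z=1) weight 1/84
  … 1 more
Group by Z:
  weight(Z=1) = 13/168
  weight(Z=2) = 5/144
  weight(Z=3) = 1/8
Total weight = 13/168 + 5/144 + 1/8 = 239/1008
P(Z=1 | obs) = 13/168 / 239/1008 = 78/239
P(Z=2 | obs) = 5/144 / 239/1008 = 35/239
P(Z=3 | obs) = 1/8 / 239/1008 = 126/239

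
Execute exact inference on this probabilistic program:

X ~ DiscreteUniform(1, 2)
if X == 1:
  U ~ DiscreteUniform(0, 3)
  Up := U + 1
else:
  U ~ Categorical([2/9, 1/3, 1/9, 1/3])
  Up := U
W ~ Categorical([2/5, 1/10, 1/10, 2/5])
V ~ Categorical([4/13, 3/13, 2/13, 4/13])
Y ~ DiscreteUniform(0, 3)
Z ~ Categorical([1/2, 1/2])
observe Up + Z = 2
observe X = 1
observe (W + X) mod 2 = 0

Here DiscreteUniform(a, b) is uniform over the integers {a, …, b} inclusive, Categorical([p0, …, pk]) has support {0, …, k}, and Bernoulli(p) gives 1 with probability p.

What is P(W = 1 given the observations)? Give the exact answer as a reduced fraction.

Enumerate traces; 64 have nonzero weight after conditioning:
  (X=1, U=0, W=1, V=0, Y=0, Z=1) weight 1/2080
  (X=1, U=0, W=1, V=0, Y=1, Z=1) weight 1/2080
  (X=1, U=0, W=1, V=0, Y=2, Z=1) weight 1/2080
  (X=1, U=0, W=1, V=0, Y=3, Z=1) weight 1/2080
  (X=1, U=0, W=1, V=1, Y=0, Z=1) weight 3/8320
  (X=1, U=0, W=1, V=1, Y=1, Z=1) weight 3/8320
  (X=1, U=0, W=1, V=1, Y=2, Z=1) weight 3/8320
  (X=1, U=0, W=1, V=1, Y=3, Z=1) weight 3/8320
  (X=1, U=0, W=3, V=0, Y=0, Z=1) weight 1/520
  … 55 more
Group by W:
  weight(W=1) = 1/80
  weight(W=3) = 1/20
Total weight = 1/80 + 1/20 = 1/16
P(W=1 | obs) = 1/80 / 1/16 = 1/5
P(W=3 | obs) = 1/20 / 1/16 = 4/5

P(W = 1 | obs) = 1/5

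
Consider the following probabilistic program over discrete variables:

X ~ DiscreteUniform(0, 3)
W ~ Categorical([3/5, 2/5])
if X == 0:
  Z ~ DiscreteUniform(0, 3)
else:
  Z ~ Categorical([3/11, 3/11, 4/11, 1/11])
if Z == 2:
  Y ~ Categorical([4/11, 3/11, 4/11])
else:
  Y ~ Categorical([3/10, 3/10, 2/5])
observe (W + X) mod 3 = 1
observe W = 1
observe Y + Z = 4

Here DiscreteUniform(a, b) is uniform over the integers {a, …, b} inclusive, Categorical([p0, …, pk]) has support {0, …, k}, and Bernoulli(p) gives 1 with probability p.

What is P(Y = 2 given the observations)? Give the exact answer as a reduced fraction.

Enumerate traces; 4 have nonzero weight after conditioning:
  (X=0, W=1, Z=2, Y=2) weight 1/110
  (X=0, W=1, Z=3, Y=1) weight 3/400
  (X=3, W=1, Z=2, Y=2) weight 8/605
  (X=3, W=1, Z=3, Y=1) weight 3/1100
Group by Y:
  weight(Y=1) = 9/880
  weight(Y=2) = 27/1210
Total weight = 9/880 + 27/1210 = 63/1936
P(Y=1 | obs) = 9/880 / 63/1936 = 11/35
P(Y=2 | obs) = 27/1210 / 63/1936 = 24/35

P(Y = 2 | obs) = 24/35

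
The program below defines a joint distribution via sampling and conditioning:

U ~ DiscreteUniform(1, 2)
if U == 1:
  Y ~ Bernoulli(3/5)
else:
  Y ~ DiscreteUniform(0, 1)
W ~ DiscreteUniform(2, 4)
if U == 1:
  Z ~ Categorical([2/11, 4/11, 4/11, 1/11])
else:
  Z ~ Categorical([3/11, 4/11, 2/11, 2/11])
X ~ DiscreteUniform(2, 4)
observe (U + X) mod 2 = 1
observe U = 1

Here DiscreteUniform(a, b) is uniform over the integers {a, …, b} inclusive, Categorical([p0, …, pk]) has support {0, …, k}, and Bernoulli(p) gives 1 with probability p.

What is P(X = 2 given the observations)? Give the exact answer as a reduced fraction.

Enumerate traces; 48 have nonzero weight after conditioning:
  (U=1, Y=0, W=2, Z=0, X=2) weight 2/495
  (U=1, Y=0, W=2, Z=0, X=4) weight 2/495
  (U=1, Y=0, W=2, Z=1, X=2) weight 4/495
  (U=1, Y=0, W=2, Z=1, X=4) weight 4/495
  (U=1, Y=0, W=2, Z=2, X=2) weight 4/495
  (U=1, Y=0, W=2, Z=2, X=4) weight 4/495
  (U=1, Y=0, W=2, Z=3, X=2) weight 1/495
  (U=1, Y=0, W=2, Z=3, X=4) weight 1/495
  … 40 more
Group by X:
  weight(X=2) = 1/6
  weight(X=4) = 1/6
Total weight = 1/6 + 1/6 = 1/3
P(X=2 | obs) = 1/6 / 1/3 = 1/2
P(X=4 | obs) = 1/6 / 1/3 = 1/2

P(X = 2 | obs) = 1/2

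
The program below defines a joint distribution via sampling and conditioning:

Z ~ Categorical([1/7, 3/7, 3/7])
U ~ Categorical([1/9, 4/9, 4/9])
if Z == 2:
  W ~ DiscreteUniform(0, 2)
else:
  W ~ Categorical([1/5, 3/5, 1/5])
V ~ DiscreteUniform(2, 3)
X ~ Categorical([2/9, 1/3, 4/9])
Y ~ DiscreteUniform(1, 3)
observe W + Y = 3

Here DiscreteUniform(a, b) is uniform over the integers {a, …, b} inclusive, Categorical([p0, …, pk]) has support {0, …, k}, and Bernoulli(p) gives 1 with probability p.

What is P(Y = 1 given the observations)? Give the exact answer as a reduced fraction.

P(Y = 1 | obs) = 9/35

Enumerate traces; 162 have nonzero weight after conditioning:
  (Z=0, U=0, W=0, V=2, X=0, Y=3) weight 1/8505
  (Z=0, U=0, W=0, V=2, X=1, Y=3) weight 1/5670
  (Z=0, U=0, W=0, V=2, X=2, Y=3) weight 2/8505
  (Z=0, U=0, W=0, V=3, X=0, Y=3) weight 1/8505
  (Z=0, U=0, W=0, V=3, X=1, Y=3) weight 1/5670
  (Z=0, U=0, W=0, V=3, X=2, Y=3) weight 2/8505
  (Z=0, U=0, W=1, V=2, X=0, Y=2) weight 1/2835
  (Z=0, U=0, W=1, V=2, X=1, Y=2) weight 1/1890
  (Z=0, U=0, W=2, V=2, X=0, Y=1) weight 1/8505
  … 153 more
Group by Y:
  weight(Y=1) = 3/35
  weight(Y=2) = 17/105
  weight(Y=3) = 3/35
Total weight = 3/35 + 17/105 + 3/35 = 1/3
P(Y=1 | obs) = 3/35 / 1/3 = 9/35
P(Y=2 | obs) = 17/105 / 1/3 = 17/35
P(Y=3 | obs) = 3/35 / 1/3 = 9/35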